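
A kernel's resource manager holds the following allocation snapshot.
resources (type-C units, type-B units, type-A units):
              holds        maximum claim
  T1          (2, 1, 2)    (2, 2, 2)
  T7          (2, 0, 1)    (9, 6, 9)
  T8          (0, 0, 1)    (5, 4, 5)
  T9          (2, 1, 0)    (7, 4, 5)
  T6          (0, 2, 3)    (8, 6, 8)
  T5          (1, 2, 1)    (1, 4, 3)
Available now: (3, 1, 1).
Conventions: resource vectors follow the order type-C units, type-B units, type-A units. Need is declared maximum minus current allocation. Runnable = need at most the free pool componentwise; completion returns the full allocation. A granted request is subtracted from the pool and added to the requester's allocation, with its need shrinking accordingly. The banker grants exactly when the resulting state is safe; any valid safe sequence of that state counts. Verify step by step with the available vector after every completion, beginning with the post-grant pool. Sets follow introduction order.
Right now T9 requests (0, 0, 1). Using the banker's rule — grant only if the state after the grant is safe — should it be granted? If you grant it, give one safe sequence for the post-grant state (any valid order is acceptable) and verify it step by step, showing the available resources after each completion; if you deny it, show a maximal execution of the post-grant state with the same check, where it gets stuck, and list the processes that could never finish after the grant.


DENY. Granting would leave the state unsafe.
Key observation: the wall is type-A units: completing T1, T5 brings the pool only to (6, 4, 3), and all the rest need more.
Pretend the grant happened; the run T1, T5 goes as far as possible. Walking it through:
  pool = (3, 1, 0)
  T1: need (0, 1, 0) fits (3, 1, 0); releases (2, 1, 2), pool now (5, 2, 2)
  T5: need (0, 2, 2) fits (5, 2, 2); releases (1, 2, 1), pool now (6, 4, 3)
  T7 cannot run: need (7, 6, 8) vs free (6, 4, 3) (insufficient type-C units, type-B units and type-A units)
  T8 cannot run: need (5, 4, 4) vs free (6, 4, 3) (insufficient type-A units)
  T9 cannot run: need (5, 3, 4) vs free (6, 4, 3) (insufficient type-A units)
  T6 cannot run: need (8, 4, 5) vs free (6, 4, 3) (insufficient type-C units and type-A units)
Processes that could never finish after the grant: T7, T8, T9 and T6.


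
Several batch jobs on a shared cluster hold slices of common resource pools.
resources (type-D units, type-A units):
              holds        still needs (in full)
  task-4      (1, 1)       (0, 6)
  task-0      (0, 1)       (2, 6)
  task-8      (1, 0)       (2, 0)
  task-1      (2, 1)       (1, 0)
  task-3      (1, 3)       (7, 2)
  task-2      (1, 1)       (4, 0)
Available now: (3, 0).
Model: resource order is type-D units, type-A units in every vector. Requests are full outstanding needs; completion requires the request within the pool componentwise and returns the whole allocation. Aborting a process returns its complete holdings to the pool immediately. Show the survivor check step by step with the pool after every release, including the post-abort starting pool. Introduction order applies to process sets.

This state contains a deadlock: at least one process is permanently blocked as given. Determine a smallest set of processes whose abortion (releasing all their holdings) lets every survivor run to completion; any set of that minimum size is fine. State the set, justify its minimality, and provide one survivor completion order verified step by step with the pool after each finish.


The answer: abort task-4.
Key observation: task-0 was stuck for good until task-4 gave back (1, 1); in the order shown it finishes at step 5.
Why nothing smaller works: aborting no one leaves the state deadlocked as given.
One survivor order: task-1, task-2, task-8, task-3, task-0. Step-by-step check (post-abort pool first):
  pool = (4, 1)
  run task-1 (needs (1, 0), free (4, 1)); after release of (2, 1) the pool is (6, 2)
  run task-2 (needs (4, 0), free (6, 2)); after release of (1, 1) the pool is (7, 3)
  run task-8 (needs (2, 0), free (7, 3)); after release of (1, 0) the pool is (8, 3)
  run task-3 (needs (7, 2), free (8, 3)); after release of (1, 3) the pool is (9, 6)
  run task-0 (needs (2, 6), free (9, 6)); after release of (0, 1) the pool is (9, 7)


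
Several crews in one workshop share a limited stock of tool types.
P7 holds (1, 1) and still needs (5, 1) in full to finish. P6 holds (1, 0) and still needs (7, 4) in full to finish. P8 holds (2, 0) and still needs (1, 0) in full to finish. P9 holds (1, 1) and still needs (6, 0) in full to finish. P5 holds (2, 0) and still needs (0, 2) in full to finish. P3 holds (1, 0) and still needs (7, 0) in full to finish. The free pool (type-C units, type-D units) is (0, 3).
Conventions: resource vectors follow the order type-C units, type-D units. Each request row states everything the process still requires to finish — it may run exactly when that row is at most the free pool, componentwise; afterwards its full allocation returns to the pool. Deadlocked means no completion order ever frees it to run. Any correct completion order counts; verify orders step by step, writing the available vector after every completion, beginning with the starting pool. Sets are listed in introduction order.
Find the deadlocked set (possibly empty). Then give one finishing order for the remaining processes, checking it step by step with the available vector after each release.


The deadlocked set is P7, P6, P9 and P3.
Key observation: the wall is type-C units: completing P5, P8 brings the pool only to (4, 3), and all the rest need more.
The rest can finish in the order P5, P8. Walking it through:
  pool = (0, 3)
  run P5 (needs (0, 2), free (0, 3)); after release of (2, 0) the pool is (2, 3)
  run P8 (needs (1, 0), free (2, 3)); after release of (2, 0) the pool is (4, 3)
The blocked processes can never fit:
  P7 cannot run: need (5, 1) vs free (4, 3) (insufficient type-C units)
  P6 cannot run: need (7, 4) vs free (4, 3) (insufficient type-C units and type-D units)
  P9 cannot run: need (6, 0) vs free (4, 3) (insufficient type-C units)
  P3 cannot run: need (7, 0) vs free (4, 3) (insufficient type-C units)


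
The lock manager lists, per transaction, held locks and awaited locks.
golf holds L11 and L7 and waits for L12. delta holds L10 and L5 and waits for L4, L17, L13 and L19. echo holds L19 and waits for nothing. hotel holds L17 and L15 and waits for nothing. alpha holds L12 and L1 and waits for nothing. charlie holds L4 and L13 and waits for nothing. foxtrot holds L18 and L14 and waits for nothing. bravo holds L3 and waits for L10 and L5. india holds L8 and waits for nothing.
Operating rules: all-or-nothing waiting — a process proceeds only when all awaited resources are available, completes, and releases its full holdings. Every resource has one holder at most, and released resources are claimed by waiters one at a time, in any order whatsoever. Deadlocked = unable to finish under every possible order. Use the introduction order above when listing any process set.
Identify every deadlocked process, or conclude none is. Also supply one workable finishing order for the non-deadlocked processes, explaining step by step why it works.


Nothing here is deadlocked.
Key observation: although several processes wait, no cycle exists — each chain bottoms out at a free runner.
One completion order for the rest: alpha, echo, india, charlie, hotel, golf, foxtrot, delta, bravo.
Verifying each step:
  alpha waits on nothing -> runs at once and releases L12 and L1
  echo waits on nothing -> runs at once and releases L19
  india waits on nothing -> runs at once and releases L8
  charlie waits on nothing -> runs at once and releases L4 and L13
  hotel waits on nothing -> runs at once and releases L17 and L15
  run golf (all its waits — L12 — are resolved); releases L11 and L7
  foxtrot waits on nothing -> runs at once and releases L18 and L14
  run delta (all its waits — L4, L17, L13 and L19 — are resolved); releases L10 and L5
  run bravo (all its waits — L10 and L5 — are resolved); releases L3


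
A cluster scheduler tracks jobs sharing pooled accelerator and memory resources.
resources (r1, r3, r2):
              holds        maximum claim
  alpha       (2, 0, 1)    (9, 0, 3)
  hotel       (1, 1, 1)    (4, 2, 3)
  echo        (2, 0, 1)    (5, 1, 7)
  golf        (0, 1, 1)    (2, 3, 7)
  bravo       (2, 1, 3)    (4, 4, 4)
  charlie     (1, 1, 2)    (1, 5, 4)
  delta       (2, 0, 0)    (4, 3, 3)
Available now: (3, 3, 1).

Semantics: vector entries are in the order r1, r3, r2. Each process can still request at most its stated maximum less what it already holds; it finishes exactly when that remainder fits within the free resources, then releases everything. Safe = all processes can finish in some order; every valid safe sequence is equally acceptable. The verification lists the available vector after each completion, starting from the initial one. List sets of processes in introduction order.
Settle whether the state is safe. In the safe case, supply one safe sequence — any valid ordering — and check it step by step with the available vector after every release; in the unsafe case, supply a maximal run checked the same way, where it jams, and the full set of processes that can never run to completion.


SAFE. One safe sequence: bravo, charlie, delta, echo, alpha, golf, hotel.
Key observation: bravo marks the first exact bind of the order: its need (2, 3, 1) fits the free (3, 3, 1) with zero slack on a requested resource.
Verifying each step:
  pool = (3, 3, 1)
  run bravo (needs (2, 3, 1), free (3, 3, 1)); after release of (2, 1, 3) the pool is (5, 4, 4)
  run charlie (needs (0, 4, 2), free (5, 4, 4)); after release of (1, 1, 2) the pool is (6, 5, 6)
  run delta (needs (2, 3, 3), free (6, 5, 6)); after release of (2, 0, 0) the pool is (8, 5, 6)
  run echo (needs (3, 1, 6), free (8, 5, 6)); after release of (2, 0, 1) the pool is (10, 5, 7)
  run alpha (needs (7, 0, 2), free (10, 5, 7)); after release of (2, 0, 1) the pool is (12, 5, 8)
  run golf (needs (2, 2, 6), free (12, 5, 8)); after release of (0, 1, 1) the pool is (12, 6, 9)
  run hotel (needs (3, 1, 2), free (12, 6, 9)); after release of (1, 1, 1) the pool is (13, 7, 10)


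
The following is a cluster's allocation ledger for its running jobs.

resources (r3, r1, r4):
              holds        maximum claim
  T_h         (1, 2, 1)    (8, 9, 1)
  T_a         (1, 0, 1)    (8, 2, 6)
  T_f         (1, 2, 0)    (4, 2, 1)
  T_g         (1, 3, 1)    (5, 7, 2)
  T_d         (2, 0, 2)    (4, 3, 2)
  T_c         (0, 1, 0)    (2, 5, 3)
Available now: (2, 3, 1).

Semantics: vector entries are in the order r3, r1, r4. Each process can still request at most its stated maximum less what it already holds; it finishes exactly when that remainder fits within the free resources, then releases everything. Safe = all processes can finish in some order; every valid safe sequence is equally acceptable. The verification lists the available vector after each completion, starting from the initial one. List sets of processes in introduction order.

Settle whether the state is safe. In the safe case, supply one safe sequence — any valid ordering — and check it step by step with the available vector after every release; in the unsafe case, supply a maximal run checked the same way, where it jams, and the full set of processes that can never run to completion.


UNSAFE.
Key observation: the pool after T_d, T_f, T_g, T_c is (6, 9, 4); every surviving request exceeds it in r3, so progress ends there.
A maximal execution: T_d, T_f, T_g, T_c — then nothing else fits. Step-by-step check:
  pool = (2, 3, 1)
  T_d: need (2, 3, 0) fits (2, 3, 1); releases (2, 0, 2), pool now (4, 3, 3)
  T_f: need (3, 0, 1) fits (4, 3, 3); releases (1, 2, 0), pool now (5, 5, 3)
  T_g: need (4, 4, 1) fits (5, 5, 3); releases (1, 3, 1), pool now (6, 8, 4)
  T_c: need (2, 4, 3) fits (6, 8, 4); releases (0, 1, 0), pool now (6, 9, 4)
  T_h cannot run: need (7, 7, 0) vs free (6, 9, 4) (insufficient r3)
  T_a cannot run: need (7, 2, 5) vs free (6, 9, 4) (insufficient r3 and r4)
Never able to finish: T_h and T_a.


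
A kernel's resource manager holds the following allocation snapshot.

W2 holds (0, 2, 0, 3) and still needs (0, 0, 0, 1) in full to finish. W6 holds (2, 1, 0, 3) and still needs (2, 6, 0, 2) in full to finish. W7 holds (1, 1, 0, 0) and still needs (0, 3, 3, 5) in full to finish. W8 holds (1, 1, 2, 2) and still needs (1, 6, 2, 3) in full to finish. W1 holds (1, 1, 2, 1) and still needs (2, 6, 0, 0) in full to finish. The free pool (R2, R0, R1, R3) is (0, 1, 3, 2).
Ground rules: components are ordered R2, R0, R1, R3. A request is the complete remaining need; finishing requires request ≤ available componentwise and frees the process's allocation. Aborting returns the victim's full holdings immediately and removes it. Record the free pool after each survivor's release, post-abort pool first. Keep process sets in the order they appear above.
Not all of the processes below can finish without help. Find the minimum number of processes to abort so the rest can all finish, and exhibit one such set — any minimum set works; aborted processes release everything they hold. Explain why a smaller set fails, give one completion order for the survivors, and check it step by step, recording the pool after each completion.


Abort W6 and W1.
Key observation: the returned (3, 2, 2, 4) from W6 and W1 is what brings W8 — unrunnable before, under any order — into play at step 3.
No one abort is enough; case by case: W2 alone leaves W6 blocked (short on R2 and R0); W6 alone leaves W8 blocked (short on R0); W7 alone leaves W6 blocked (short on R2 and R0); W8 alone leaves W6 blocked (short on R0); W1 alone leaves W6 blocked (short on R0).
The survivors complete as W7, W2, W8. Step-by-step check (starting from the post-abort pool):
  pool = (3, 3, 5, 6)
  run W7 (needs (0, 3, 3, 5), free (3, 3, 5, 6)); after release of (1, 1, 0, 0) the pool is (4, 4, 5, 6)
  run W2 (needs (0, 0, 0, 1), free (4, 4, 5, 6)); after release of (0, 2, 0, 3) the pool is (4, 6, 5, 9)
  run W8 (needs (1, 6, 2, 3), free (4, 6, 5, 9)); after release of (1, 1, 2, 2) the pool is (5, 7, 7, 11)


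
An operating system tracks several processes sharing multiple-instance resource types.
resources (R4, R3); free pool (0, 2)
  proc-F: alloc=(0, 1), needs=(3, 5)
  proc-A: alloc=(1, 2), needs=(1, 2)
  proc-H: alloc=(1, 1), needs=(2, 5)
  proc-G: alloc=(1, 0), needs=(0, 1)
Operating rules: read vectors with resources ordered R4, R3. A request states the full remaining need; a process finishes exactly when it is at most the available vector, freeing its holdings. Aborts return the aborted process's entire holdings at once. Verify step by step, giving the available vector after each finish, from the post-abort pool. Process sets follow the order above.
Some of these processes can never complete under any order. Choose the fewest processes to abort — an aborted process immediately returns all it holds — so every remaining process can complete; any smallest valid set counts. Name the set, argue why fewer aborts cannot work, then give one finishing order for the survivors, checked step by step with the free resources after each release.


Minimum abort set: proc-H.
Key observation: proc-F had no path to completion before; after the abort of proc-H ((1, 1) returned), step 3 is where it fits.
No smaller set exists: with zero aborts the deadlock remains.
One survivor order: proc-A, proc-G, proc-F. Step-by-step check (post-abort pool first):
  pool = (1, 3)
  proc-A needs (1, 2) <= (1, 3) -> finishes; pool += (1, 2) = (2, 5)
  proc-G needs (0, 1) <= (2, 5) -> finishes; pool += (1, 0) = (3, 5)
  proc-F needs (3, 5) <= (3, 5) -> finishes; pool += (0, 1) = (3, 6)


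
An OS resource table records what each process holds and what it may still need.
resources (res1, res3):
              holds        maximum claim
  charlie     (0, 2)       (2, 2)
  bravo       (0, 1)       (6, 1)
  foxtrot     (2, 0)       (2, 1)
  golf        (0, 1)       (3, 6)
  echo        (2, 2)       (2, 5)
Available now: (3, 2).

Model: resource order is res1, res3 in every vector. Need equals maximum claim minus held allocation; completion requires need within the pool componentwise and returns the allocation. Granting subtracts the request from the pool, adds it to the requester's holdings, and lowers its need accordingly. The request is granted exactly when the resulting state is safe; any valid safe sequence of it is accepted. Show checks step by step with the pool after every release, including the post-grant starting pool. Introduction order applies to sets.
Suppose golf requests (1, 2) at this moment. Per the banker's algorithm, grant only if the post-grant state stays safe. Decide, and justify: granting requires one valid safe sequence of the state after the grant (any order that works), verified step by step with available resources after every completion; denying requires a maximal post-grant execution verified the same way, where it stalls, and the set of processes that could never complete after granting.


DENY. Granting would leave the state unsafe.
Key observation: after charlie, foxtrot the pool peaks at (4, 2), and each blocked process is short somewhere: bravo on res1; golf on res3; echo on res3.
After a pretend grant, a maximal execution: charlie, foxtrot — then nothing else fits. Verifying each step:
  pool = (2, 0)
  charlie: need (2, 0) fits (2, 0); releases (0, 2), pool now (2, 2)
  foxtrot: need (0, 1) fits (2, 2); releases (2, 0), pool now (4, 2)
  bravo cannot run: need (6, 0) vs free (4, 2) (insufficient res1)
  golf cannot run: need (2, 3) vs free (4, 2) (insufficient res3)
  echo cannot run: need (0, 3) vs free (4, 2) (insufficient res3)
Had the request been granted, bravo, golf and echo could never finish.


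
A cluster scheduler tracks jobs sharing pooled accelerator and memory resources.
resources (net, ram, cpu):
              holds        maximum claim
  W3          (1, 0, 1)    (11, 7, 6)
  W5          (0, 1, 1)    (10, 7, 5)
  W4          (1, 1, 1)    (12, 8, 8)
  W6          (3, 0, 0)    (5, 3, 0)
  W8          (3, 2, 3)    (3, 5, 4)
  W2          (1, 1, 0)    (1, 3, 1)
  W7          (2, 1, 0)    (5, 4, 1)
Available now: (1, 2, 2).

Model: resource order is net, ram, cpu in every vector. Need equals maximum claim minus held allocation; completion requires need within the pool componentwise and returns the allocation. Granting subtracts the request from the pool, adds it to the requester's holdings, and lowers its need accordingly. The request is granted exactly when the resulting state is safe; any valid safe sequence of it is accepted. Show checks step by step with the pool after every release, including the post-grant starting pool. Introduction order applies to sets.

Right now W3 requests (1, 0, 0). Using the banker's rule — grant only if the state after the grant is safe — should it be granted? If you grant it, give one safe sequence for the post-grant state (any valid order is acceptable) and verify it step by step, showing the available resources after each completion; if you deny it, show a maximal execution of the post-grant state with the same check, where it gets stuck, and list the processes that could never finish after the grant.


DENY. Granting would leave the state unsafe.
Key observation: after W2, W8, W7, W6 the pool peaks at (9, 6, 5), and each blocked process is short somewhere: W3 on ram; W5 on net; W4 on net, ram, cpu.
On the post-grant state, W2, W8, W7, W6 is a maximal run — nothing extends it. Step-by-step check:
  pool = (0, 2, 2)
  W2 needs (0, 2, 1) <= (0, 2, 2) -> finishes; pool += (1, 1, 0) = (1, 3, 2)
  W8 needs (0, 3, 1) <= (1, 3, 2) -> finishes; pool += (3, 2, 3) = (4, 5, 5)
  W7 needs (3, 3, 1) <= (4, 5, 5) -> finishes; pool += (2, 1, 0) = (6, 6, 5)
  W6 needs (2, 3, 0) <= (6, 6, 5) -> finishes; pool += (3, 0, 0) = (9, 6, 5)
  W3 cannot run: need (9, 7, 5) vs free (9, 6, 5) (insufficient ram)
  W5 cannot run: need (10, 6, 4) vs free (9, 6, 5) (insufficient net)
  W4 cannot run: need (11, 7, 7) vs free (9, 6, 5) (insufficient net, ram and cpu)
Had the request been granted, W3, W5 and W4 could never finish.


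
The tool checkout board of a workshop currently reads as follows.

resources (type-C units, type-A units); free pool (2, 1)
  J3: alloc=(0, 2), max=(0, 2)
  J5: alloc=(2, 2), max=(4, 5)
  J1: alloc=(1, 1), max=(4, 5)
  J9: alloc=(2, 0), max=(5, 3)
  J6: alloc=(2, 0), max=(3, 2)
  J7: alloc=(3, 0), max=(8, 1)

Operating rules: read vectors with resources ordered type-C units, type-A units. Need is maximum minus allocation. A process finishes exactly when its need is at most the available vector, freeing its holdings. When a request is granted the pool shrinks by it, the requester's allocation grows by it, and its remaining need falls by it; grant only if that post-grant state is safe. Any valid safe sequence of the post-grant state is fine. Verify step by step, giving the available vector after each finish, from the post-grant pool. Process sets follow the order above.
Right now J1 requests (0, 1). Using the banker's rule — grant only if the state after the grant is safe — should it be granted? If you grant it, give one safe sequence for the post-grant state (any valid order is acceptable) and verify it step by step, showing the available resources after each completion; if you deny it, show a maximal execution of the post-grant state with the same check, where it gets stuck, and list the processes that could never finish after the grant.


DENY — the pretend-granted state is unsafe.
Key observation: after J3, J6 the pool peaks at (4, 2), and each blocked process is short somewhere: J5 on type-A units; J1 on type-A units; J9 on type-A units; J7 on type-C units.
Pretend the grant happened; the run J3, J6 goes as far as possible. Walking it through:
  pool = (2, 0)
  J3: need (0, 0) fits (2, 0); releases (0, 2), pool now (2, 2)
  J6: need (1, 2) fits (2, 2); releases (2, 0), pool now (4, 2)
  blocked: J5 wants (2, 3), pool (4, 2) — not enough type-A units
  blocked: J1 wants (3, 3), pool (4, 2) — not enough type-A units
  blocked: J9 wants (3, 3), pool (4, 2) — not enough type-A units
  blocked: J7 wants (5, 1), pool (4, 2) — not enough type-C units
Post-grant, the permanently blocked set is J5, J1, J9 and J7.


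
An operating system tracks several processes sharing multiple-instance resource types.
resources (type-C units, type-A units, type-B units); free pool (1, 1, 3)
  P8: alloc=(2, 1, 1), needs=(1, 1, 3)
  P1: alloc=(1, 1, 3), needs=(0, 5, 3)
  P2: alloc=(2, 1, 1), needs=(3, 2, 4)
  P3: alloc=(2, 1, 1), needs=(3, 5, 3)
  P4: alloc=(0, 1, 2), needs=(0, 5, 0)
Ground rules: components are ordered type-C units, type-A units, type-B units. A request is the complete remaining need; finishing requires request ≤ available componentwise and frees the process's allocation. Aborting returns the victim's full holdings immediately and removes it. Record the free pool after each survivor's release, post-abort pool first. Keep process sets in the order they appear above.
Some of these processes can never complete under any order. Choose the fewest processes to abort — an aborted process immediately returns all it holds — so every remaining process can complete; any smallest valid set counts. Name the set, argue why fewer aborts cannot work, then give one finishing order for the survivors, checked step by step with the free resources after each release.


Abort P1 and P4.
Key observation: no ordering could ever have run P3 before the abort of P1 and P4; with (1, 2, 5) back in the pool it fits at step 3.
No one abort is enough; case by case: P8 alone leaves P1 blocked (short on type-A units); P1 alone leaves P3 blocked (short on type-A units); P2 alone leaves P1 blocked (short on type-A units); P3 alone leaves P1 blocked (short on type-A units); P4 alone leaves P1 blocked (short on type-A units).
One survivor order: P8, P2, P3. Walking it through (post-abort pool first):
  pool = (2, 3, 8)
  run P8 (needs (1, 1, 3), free (2, 3, 8)); after release of (2, 1, 1) the pool is (4, 4, 9)
  run P2 (needs (3, 2, 4), free (4, 4, 9)); after release of (2, 1, 1) the pool is (6, 5, 10)
  run P3 (needs (3, 5, 3), free (6, 5, 10)); after release of (2, 1, 1) the pool is (8, 6, 11)


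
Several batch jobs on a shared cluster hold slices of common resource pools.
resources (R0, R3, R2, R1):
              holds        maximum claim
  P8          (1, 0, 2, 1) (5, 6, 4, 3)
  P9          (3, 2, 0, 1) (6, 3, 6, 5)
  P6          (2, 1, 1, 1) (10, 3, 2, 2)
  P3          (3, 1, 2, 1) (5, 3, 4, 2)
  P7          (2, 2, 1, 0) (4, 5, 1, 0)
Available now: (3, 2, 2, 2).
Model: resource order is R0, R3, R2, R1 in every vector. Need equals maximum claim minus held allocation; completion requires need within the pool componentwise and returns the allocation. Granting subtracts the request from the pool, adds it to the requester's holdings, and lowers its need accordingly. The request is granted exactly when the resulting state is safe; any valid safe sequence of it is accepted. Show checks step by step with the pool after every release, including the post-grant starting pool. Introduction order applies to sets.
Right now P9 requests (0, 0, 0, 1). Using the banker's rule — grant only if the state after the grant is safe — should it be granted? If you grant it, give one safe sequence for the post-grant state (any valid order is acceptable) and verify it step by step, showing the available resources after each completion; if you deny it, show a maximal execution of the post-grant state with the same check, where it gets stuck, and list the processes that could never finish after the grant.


GRANT. The post-grant state is safe; one safe sequence: P3, P7, P6, P9, P8.
Key observation: after the grant the pool drops to (3, 2, 2, 1), which still lets P3 finish first and unwind the rest.
Check on the post-grant state, step by step:
  pool = (3, 2, 2, 1)
  P3: need (2, 2, 2, 1) fits (3, 2, 2, 1); releases (3, 1, 2, 1), pool now (6, 3, 4, 2)
  P7: need (2, 3, 0, 0) fits (6, 3, 4, 2); releases (2, 2, 1, 0), pool now (8, 5, 5, 2)
  P6: need (8, 2, 1, 1) fits (8, 5, 5, 2); releases (2, 1, 1, 1), pool now (10, 6, 6, 3)
  P9: need (3, 1, 6, 3) fits (10, 6, 6, 3); releases (3, 2, 0, 2), pool now (13, 8, 6, 5)
  P8: need (4, 6, 2, 2) fits (13, 8, 6, 5); releases (1, 0, 2, 1), pool now (14, 8, 8, 6)


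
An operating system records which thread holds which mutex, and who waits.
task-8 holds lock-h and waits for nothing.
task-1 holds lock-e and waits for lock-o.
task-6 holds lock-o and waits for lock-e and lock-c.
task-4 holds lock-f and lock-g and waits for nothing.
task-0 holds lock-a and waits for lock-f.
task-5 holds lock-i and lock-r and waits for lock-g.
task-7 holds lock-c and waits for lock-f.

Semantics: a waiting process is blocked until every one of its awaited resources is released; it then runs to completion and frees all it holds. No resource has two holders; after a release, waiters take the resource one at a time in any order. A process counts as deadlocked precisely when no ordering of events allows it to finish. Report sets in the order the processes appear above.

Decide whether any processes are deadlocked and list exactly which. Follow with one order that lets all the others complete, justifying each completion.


The deadlocked set is task-1 and task-6.
Key observation: along task-1 -> task-6 -> task-1, each member waits on what the next one holds — a deadlock; no other process is dragged down with it.
One completion order for the rest: task-4, task-7, task-0, task-8, task-5.
Check, step by step:
  task-4: no waits; runs immediately, freeing lock-f and lock-g
  task-7: everything it awaited (lock-f) is free; runs, freeing lock-c
  task-0: everything it awaited (lock-f) is free; runs, freeing lock-a
  task-8: no waits; runs immediately, freeing lock-h
  task-5: everything it awaited (lock-g) is free; runs, freeing lock-i and lock-r


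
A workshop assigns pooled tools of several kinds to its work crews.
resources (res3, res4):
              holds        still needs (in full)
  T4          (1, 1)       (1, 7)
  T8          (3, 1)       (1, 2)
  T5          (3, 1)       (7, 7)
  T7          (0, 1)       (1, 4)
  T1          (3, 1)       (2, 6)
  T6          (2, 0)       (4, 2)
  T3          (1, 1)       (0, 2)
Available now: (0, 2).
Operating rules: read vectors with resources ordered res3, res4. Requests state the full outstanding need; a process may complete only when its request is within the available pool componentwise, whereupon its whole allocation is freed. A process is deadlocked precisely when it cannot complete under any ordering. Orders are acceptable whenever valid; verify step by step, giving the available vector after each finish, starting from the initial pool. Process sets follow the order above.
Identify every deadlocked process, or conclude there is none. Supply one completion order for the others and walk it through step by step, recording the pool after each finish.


Deadlocked set: T4, T5 and T1.
Key observation: after T3, T8, T7, T6 complete, (6, 5) is the best the pool ever gets, yet each leftover process wants more res4.
One completion order for the rest: T3, T8, T7, T6. Check, step by step:
  pool = (0, 2)
  run T3 (needs (0, 2), free (0, 2)); after release of (1, 1) the pool is (1, 3)
  run T8 (needs (1, 2), free (1, 3)); after release of (3, 1) the pool is (4, 4)
  run T7 (needs (1, 4), free (4, 4)); after release of (0, 1) the pool is (4, 5)
  run T6 (needs (4, 2), free (4, 5)); after release of (2, 0) the pool is (6, 5)
The blocked processes can never fit:
  T4 cannot run: need (1, 7) vs free (6, 5) (insufficient res4)
  T5 cannot run: need (7, 7) vs free (6, 5) (insufficient res3 and res4)
  T1 cannot run: need (2, 6) vs free (6, 5) (insufficient res4)


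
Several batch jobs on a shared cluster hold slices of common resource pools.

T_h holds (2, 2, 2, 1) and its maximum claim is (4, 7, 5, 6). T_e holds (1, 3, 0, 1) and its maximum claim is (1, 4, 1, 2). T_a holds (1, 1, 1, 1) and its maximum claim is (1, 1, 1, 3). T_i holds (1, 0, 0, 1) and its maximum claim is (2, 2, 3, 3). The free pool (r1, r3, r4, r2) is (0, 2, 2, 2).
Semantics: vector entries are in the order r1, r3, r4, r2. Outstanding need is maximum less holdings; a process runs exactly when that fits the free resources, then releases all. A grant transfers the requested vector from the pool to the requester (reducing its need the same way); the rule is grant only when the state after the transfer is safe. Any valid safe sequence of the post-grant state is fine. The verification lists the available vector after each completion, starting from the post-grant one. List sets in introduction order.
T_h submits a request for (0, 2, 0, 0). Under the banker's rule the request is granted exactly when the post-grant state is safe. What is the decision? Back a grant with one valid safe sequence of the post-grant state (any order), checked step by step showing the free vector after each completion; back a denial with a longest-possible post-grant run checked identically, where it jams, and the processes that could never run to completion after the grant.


GRANT. The post-grant state is safe; one safe sequence: T_a, T_e, T_i, T_h.
Key observation: the grant leaves (0, 0, 2, 2) free — enough for T_a, whose release restarts the cascade.
Check on the post-grant state, step by step:
  pool = (0, 0, 2, 2)
  T_a: need (0, 0, 0, 2) fits (0, 0, 2, 2); releases (1, 1, 1, 1), pool now (1, 1, 3, 3)
  T_e: need (0, 1, 1, 1) fits (1, 1, 3, 3); releases (1, 3, 0, 1), pool now (2, 4, 3, 4)
  T_i: need (1, 2, 3, 2) fits (2, 4, 3, 4); releases (1, 0, 0, 1), pool now (3, 4, 3, 5)
  T_h: need (2, 3, 3, 5) fits (3, 4, 3, 5); releases (2, 4, 2, 1), pool now (5, 8, 5, 6)


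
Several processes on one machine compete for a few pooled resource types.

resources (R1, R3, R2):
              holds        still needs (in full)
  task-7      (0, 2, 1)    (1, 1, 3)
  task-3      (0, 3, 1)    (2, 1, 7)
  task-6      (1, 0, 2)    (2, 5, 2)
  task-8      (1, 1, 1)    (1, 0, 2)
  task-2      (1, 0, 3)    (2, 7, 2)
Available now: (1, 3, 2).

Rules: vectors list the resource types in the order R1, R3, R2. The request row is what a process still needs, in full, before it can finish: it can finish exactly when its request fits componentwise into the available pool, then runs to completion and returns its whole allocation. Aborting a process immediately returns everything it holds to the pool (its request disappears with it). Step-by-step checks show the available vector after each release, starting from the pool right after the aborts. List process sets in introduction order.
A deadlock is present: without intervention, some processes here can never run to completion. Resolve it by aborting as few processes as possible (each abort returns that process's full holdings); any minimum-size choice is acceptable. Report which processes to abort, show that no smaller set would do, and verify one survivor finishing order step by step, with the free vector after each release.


Minimum abort set: task-3.
Key observation: task-2 had no path to completion before; after the abort of task-3 ((0, 3, 1) returned), step 3 is where it fits.
Minimality: the empty abort set fails — the state is deadlocked as it stands.
One survivor order: task-8, task-7, task-2, task-6. Step-by-step check (post-abort pool first):
  pool = (1, 6, 3)
  task-8: need (1, 0, 2) fits (1, 6, 3); releases (1, 1, 1), pool now (2, 7, 4)
  task-7: need (1, 1, 3) fits (2, 7, 4); releases (0, 2, 1), pool now (2, 9, 5)
  task-2: need (2, 7, 2) fits (2, 9, 5); releases (1, 0, 3), pool now (3, 9, 8)
  task-6: need (2, 5, 2) fits (3, 9, 8); releases (1, 0, 2), pool now (4, 9, 10)


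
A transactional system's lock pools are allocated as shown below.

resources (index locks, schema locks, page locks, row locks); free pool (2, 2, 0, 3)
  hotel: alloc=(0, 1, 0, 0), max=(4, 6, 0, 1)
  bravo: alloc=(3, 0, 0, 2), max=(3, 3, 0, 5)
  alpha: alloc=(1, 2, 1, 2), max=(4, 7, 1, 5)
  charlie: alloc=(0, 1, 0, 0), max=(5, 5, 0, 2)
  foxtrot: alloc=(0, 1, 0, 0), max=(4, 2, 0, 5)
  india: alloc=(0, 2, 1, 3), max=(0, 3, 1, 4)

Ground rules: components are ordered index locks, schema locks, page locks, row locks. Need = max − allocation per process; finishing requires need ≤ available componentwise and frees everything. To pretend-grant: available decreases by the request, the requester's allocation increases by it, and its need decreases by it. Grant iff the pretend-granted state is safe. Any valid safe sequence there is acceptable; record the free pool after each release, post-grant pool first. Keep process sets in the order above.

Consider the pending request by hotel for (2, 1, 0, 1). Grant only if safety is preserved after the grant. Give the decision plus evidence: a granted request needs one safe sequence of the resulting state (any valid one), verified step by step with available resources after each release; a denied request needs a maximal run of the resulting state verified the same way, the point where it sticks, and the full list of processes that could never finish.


DENY: after the grant no complete ordering would exist.
Key observation: after india, bravo the pool peaks at (3, 3, 1, 7), and each blocked process is short somewhere: hotel on schema locks; alpha on schema locks; charlie on index locks, schema locks; foxtrot on index locks.
After a pretend grant, a maximal execution: india, bravo — then nothing else fits. Step-by-step check:
  pool = (0, 1, 0, 2)
  india: need (0, 1, 0, 1) fits (0, 1, 0, 2); releases (0, 2, 1, 3), pool now (0, 3, 1, 5)
  bravo: need (0, 3, 0, 3) fits (0, 3, 1, 5); releases (3, 0, 0, 2), pool now (3, 3, 1, 7)
  blocked: hotel wants (2, 4, 0, 0), pool (3, 3, 1, 7) — not enough schema locks
  blocked: alpha wants (3, 5, 0, 3), pool (3, 3, 1, 7) — not enough schema locks
  blocked: charlie wants (5, 4, 0, 2), pool (3, 3, 1, 7) — not enough index locks and schema locks
  blocked: foxtrot wants (4, 1, 0, 5), pool (3, 3, 1, 7) — not enough index locks
Had the request been granted, hotel, alpha, charlie and foxtrot could never finish.


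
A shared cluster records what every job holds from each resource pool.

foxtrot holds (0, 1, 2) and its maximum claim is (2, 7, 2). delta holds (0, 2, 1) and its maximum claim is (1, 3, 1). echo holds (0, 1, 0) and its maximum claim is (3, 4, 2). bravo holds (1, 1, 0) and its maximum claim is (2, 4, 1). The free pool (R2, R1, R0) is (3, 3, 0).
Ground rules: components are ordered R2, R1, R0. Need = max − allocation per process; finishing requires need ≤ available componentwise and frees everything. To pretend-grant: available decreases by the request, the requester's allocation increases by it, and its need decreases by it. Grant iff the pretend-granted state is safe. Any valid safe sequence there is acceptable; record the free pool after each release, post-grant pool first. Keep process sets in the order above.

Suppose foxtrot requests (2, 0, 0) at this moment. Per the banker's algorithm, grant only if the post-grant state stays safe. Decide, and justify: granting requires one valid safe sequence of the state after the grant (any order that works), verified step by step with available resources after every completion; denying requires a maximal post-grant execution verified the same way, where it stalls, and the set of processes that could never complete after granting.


GRANT: granting preserves safety; a valid post-grant sequence is delta, bravo, foxtrot, echo.
Key observation: even at the reduced pool (1, 3, 0), delta fits immediately, so safety survives the grant.
Verifying the post-grant state step by step:
  pool = (1, 3, 0)
  delta needs (1, 1, 0) <= (1, 3, 0) -> finishes; pool += (0, 2, 1) = (1, 5, 1)
  bravo needs (1, 3, 1) <= (1, 5, 1) -> finishes; pool += (1, 1, 0) = (2, 6, 1)
  foxtrot needs (0, 6, 0) <= (2, 6, 1) -> finishes; pool += (2, 1, 2) = (4, 7, 3)
  echo needs (3, 3, 2) <= (4, 7, 3) -> finishes; pool += (0, 1, 0) = (4, 8, 3)


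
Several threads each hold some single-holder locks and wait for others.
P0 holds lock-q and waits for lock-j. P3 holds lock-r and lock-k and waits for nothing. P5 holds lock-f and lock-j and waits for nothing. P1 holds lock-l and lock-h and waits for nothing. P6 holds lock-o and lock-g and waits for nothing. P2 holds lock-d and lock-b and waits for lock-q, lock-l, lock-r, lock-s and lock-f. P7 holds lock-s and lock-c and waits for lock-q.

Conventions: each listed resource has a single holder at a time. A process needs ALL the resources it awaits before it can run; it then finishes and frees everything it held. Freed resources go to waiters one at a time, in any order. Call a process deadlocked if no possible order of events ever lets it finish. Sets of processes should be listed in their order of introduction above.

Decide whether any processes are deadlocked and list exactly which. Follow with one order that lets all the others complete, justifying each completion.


The deadlocked set is empty.
Key observation: there is no circular wait here — follow any chain and it reaches a process that is free to run now.
A valid finishing order for the others: P1, P5, P6, P3, P0, P7, P2.
Verifying each step:
  run P1 (it waits on nothing); releases lock-l and lock-h
  run P5 (it waits on nothing); releases lock-f and lock-j
  run P6 (it waits on nothing); releases lock-o and lock-g
  run P3 (it waits on nothing); releases lock-r and lock-k
  P0 waits on lock-j — all released -> runs and releases lock-q
  P7 waits on lock-q — all released -> runs and releases lock-s and lock-c
  P2 waits on lock-q, lock-l, lock-r, lock-s and lock-f — all released -> runs and releases lock-d and lock-b


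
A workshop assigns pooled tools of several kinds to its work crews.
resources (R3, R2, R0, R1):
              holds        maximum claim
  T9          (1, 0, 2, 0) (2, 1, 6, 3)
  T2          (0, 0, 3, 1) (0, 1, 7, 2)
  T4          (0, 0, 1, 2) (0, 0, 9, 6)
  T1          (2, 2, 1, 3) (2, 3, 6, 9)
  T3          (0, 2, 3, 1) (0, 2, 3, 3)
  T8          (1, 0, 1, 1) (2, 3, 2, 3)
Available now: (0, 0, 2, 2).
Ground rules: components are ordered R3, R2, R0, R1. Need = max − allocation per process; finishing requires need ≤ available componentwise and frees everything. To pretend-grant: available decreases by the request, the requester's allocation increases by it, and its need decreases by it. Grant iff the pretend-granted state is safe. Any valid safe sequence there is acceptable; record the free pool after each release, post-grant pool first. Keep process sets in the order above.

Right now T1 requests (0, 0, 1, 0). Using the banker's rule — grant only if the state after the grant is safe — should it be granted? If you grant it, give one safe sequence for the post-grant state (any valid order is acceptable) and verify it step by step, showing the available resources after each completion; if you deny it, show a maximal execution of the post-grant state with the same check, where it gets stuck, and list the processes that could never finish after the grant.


DENY: after the grant no complete ordering would exist.
Key observation: after T3, T2 the pool peaks at (0, 2, 7, 4), and each blocked process is short somewhere: T9 on R3; T4 on R0; T1 on R1; T8 on R3, R2.
After a pretend grant, a maximal execution: T3, T2 — then nothing else fits. Check, step by step:
  pool = (0, 0, 1, 2)
  T3: need (0, 0, 0, 2) fits (0, 0, 1, 2); releases (0, 2, 3, 1), pool now (0, 2, 4, 3)
  T2: need (0, 1, 4, 1) fits (0, 2, 4, 3); releases (0, 0, 3, 1), pool now (0, 2, 7, 4)
  blocked: T9 wants (1, 1, 4, 3), pool (0, 2, 7, 4) — not enough R3
  blocked: T4 wants (0, 0, 8, 4), pool (0, 2, 7, 4) — not enough R0
  blocked: T1 wants (0, 1, 4, 6), pool (0, 2, 7, 4) — not enough R1
  blocked: T8 wants (1, 3, 1, 2), pool (0, 2, 7, 4) — not enough R3 and R2
Post-grant, the permanently blocked set is T9, T4, T1 and T8.
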